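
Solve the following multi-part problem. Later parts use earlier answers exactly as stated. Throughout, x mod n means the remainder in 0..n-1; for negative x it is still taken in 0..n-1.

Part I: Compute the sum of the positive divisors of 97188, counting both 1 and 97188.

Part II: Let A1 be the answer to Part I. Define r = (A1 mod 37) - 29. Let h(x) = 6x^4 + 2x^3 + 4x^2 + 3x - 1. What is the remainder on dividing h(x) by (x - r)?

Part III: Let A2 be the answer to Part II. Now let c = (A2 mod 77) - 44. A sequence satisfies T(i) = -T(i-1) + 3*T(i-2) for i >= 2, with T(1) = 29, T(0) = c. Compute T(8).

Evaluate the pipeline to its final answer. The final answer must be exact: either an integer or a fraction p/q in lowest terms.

Part I: 97188 = 2^2 * 3 * 7 * 13 * 89; sigma = (1 + 2 + 4) * (1 + 3) * (1 + 7) * (1 + 13) * (1 + 89) = 7 * 4 * 8 * 14 * 90 = 282240; answer 282240
Part II: A1 = 282240; r = -25; remainder = value at the root: 6*(-25)^4 + 2*(-25)^3 + 4*(-25)^2 + 3*(-25)^1 - 1 = (2343750) + (-31250) + (2500) + (-75) + (-1) = 2314924; answer 2314924
Part III: A2 = 2314924; c = 29; T(2) = -1*(29) + 3*(29) = 58; iterating: T(2)=58, T(3)=29, T(4)=145, T(5)=-58, T(6)=493, T(7)=-667, T(8)=2146; answer 2146

2146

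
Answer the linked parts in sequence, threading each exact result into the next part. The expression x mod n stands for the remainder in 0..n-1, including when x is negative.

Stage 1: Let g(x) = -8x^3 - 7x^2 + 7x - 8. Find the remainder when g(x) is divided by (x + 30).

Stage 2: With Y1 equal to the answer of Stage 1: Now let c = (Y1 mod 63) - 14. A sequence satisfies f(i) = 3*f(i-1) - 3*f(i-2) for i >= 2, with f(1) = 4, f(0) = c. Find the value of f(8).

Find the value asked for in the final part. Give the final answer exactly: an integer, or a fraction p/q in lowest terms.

-891

Stage 1: remainder = value at the root: -8*(-30)^3 - 7*(-30)^2 + 7*(-30)^1 - 8 = (216000) + (-6300) + (-210) + (-8) = 209482; answer 209482
Stage 2: Y1 = 209482; c = -7; f(2) = 3*(4) - 3*(-7) = 33; iterating: f(2)=33, f(3)=87, f(4)=162, f(5)=225, f(6)=189, f(7)=-108, f(8)=-891; answer -891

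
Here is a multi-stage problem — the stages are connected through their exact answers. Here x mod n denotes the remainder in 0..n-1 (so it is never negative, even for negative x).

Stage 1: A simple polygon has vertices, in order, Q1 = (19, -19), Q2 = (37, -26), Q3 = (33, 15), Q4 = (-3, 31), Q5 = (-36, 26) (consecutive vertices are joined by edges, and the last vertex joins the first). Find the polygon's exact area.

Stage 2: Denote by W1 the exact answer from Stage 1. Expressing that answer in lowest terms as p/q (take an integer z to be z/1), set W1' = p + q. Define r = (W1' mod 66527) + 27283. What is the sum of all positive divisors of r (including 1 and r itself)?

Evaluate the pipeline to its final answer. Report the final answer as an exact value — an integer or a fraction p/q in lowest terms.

29244

Stage 1: cross terms: (19*-26 - 37*-19)=209, (37*15 - 33*-26)=1413, (33*31 - -3*15)=1068, (-3*26 - -36*31)=1038, (-36*-19 - 19*26)=190; twice the area = |3918| = 3918; area = 1959; answer 1959
Stage 2: W1 = 1959; threaded value p + q = 1960; r = 29243; 29243 is prime, so its only divisors are 1 and 29243; sigma = 1 + 29243 = 29244; answer 29244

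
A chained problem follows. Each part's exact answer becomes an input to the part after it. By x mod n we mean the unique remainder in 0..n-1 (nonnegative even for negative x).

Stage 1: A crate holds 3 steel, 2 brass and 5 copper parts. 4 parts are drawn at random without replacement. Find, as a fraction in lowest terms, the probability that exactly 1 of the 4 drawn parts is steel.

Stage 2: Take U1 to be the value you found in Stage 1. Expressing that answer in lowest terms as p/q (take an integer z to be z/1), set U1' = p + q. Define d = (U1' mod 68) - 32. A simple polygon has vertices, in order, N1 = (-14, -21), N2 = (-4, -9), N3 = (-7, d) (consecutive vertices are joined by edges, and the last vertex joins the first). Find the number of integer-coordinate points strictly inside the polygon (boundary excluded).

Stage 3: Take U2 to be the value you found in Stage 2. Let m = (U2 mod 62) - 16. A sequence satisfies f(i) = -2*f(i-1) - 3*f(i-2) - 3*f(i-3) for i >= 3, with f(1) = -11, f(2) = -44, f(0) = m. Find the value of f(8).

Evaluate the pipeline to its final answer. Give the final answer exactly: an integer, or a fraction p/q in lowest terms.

-599

Stage 1: total draws C(10,4) = 210; favorable C(3,1)*C(7,3) = 105; P = 1/2; answer 1/2
Stage 2: U1 = 1/2; threaded value p + q = 3; d = -29; cross terms: (-14*-9 - -4*-21)=42, (-4*-29 - -7*-9)=53, (-7*-21 - -14*-29)=-259; twice the area = |-164| = 164; area = 82; boundary points = 2 + 1 + 1 = 4; strictly interior points = area - boundary/2 + 1 = 81; answer 81
Stage 3: U2 = 81; m = 3; f(3) = -2*(-44) - 3*(-11) - 3*(3) = 112; iterating: f(3)=112, f(4)=-59, f(5)=-86, f(6)=13, f(7)=409, f(8)=-599; answer -599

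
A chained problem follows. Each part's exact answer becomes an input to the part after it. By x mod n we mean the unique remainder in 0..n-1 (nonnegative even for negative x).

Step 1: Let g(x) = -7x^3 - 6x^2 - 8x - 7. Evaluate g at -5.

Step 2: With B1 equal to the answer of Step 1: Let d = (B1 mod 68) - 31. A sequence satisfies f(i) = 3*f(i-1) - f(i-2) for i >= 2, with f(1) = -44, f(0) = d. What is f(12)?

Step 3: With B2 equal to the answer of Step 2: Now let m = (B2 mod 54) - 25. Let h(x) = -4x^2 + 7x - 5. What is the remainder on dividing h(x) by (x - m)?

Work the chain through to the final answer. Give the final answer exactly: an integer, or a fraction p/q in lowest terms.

Step 1: -7*(-5)^3 - 6*(-5)^2 - 8*(-5)^1 - 7 = (875) + (-150) + (40) + (-7) = 758; answer 758
Step 2: B1 = 758; d = -21; f(2) = 3*(-44) - 1*(-21) = -111; iterating: f(2)=-111, f(3)=-289, f(4)=-756, f(5)=-1979, f(6)=-5181, f(7)=-13564, f(8)=-35511, f(9)=-92969, f(10)=-243396, f(11)=-637219, f(12)=-1668261; answer -1668261
Step 3: B2 = -1668261; m = -10; remainder = value at the root: -4*(-10)^2 + 7*(-10)^1 - 5 = (-400) + (-70) + (-5) = -475; answer -475

-475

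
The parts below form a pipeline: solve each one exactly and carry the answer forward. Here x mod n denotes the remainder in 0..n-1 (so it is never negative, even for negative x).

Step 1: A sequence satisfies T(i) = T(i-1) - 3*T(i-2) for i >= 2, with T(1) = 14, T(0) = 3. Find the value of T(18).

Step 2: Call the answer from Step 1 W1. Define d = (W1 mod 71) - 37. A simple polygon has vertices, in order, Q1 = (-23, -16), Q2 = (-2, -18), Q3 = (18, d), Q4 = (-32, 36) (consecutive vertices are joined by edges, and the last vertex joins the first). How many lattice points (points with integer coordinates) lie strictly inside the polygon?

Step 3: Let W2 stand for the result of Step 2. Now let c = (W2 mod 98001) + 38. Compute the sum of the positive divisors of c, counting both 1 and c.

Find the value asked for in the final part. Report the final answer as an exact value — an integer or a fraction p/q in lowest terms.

Step 1: T(2) = 1*(14) - 3*(3) = 5; iterating: T(2)=5, T(3)=-37, T(4)=-52, T(5)=59, T(6)=215, T(7)=38, T(8)=-607, T(9)=-721, T(10)=1100, T(11)=3263, T(12)=-37, T(13)=-9826, T(14)=-9715, T(15)=19763, T(16)=48908, T(17)=-10381, T(18)=-157105; answer -157105
Step 2: W1 = -157105; d = -19; cross terms: (-23*-18 - -2*-16)=382, (-2*-19 - 18*-18)=362, (18*36 - -32*-19)=40, (-32*-16 - -23*36)=1340; twice the area = |2124| = 2124; area = 1062; boundary points = 1 + 1 + 5 + 1 = 8; strictly interior points = area - boundary/2 + 1 = 1059; answer 1059
Step 3: W2 = 1059; c = 1097; 1097 is prime, so its only divisors are 1 and 1097; sigma = 1 + 1097 = 1098; answer 1098

1098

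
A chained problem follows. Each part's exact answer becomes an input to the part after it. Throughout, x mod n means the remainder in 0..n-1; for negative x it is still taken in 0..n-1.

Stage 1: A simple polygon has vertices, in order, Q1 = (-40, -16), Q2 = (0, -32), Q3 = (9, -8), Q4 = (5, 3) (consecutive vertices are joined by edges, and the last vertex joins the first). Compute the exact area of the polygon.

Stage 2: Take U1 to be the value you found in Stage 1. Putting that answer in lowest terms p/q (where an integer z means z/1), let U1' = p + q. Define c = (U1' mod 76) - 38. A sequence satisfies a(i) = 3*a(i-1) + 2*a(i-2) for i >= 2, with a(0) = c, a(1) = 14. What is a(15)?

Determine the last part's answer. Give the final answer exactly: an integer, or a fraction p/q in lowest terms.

Stage 1: cross terms: (-40*-32 - 0*-16)=1280, (0*-8 - 9*-32)=288, (9*3 - 5*-8)=67, (5*-16 - -40*3)=40; twice the area = |1675| = 1675; area = 1675/2; answer 1675/2
Stage 2: U1 = 1675/2; threaded value p + q = 1677; c = -33; a(2) = 3*(14) + 2*(-33) = -24; iterating: a(2)=-24, a(3)=-44, a(4)=-180, a(5)=-628, a(6)=-2244, a(7)=-7988, a(8)=-28452, a(9)=-101332, a(10)=-360900, a(11)=-1285364, a(12)=-4577892, a(13)=-16304404, a(14)=-58068996, a(15)=-206815796; answer -206815796

-206815796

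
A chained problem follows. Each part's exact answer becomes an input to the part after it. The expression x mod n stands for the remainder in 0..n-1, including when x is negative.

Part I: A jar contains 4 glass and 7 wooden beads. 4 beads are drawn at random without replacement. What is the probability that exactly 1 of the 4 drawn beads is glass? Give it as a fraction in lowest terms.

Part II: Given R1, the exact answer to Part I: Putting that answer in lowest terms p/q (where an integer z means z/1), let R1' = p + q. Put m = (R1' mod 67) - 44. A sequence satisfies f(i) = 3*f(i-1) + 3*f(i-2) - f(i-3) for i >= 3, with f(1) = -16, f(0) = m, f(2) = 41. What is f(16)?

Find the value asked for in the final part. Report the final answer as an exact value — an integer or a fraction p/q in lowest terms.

2461000195

Part I: total draws C(11,4) = 330; favorable C(4,1)*C(7,3) = 140; P = 14/33; answer 14/33
Part II: R1 = 14/33; threaded value p + q = 47; m = 3; f(3) = 3*(41) + 3*(-16) - 1*(3) = 72; iterating: f(3)=72, f(4)=355, f(5)=1240, f(6)=4713, f(7)=17504, f(8)=65411, f(9)=244032, f(10)=910825, f(11)=3399160, f(12)=12685923, f(13)=47344424, f(14)=176691881, f(15)=659422992, f(16)=2461000195; answer 2461000195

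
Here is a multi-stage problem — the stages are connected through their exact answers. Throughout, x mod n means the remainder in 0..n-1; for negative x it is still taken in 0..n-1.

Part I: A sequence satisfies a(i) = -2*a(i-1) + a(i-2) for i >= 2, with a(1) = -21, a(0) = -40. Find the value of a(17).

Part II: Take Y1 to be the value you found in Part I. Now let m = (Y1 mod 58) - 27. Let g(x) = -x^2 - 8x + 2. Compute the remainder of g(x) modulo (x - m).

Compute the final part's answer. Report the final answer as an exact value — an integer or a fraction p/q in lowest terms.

-882

Part I: a(2) = -2*(-21) + 1*(-40) = 2; iterating: a(2)=2, a(3)=-25, a(4)=52, a(5)=-129, a(6)=310, a(7)=-749, a(8)=1808, a(9)=-4365, a(10)=10538, a(11)=-25441, a(12)=61420, a(13)=-148281, a(14)=357982, a(15)=-864245, a(16)=2086472, a(17)=-5037189; answer -5037189
Part II: Y1 = -5037189; m = 26; remainder = value at the root: -1*(26)^2 - 8*(26)^1 + 2 = (-676) + (-208) + (2) = -882; answer -882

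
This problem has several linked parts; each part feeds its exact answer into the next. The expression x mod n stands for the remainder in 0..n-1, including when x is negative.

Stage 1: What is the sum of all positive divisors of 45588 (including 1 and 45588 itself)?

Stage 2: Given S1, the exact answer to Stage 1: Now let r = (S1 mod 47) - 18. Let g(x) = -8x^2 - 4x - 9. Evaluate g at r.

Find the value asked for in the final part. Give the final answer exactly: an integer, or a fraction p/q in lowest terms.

-933

Stage 1: 45588 = 2^2 * 3 * 29 * 131; sigma = (1 + 2 + 4) * (1 + 3) * (1 + 29) * (1 + 131) = 7 * 4 * 30 * 132 = 110880; answer 110880
Stage 2: S1 = 110880; r = -11; -8*(-11)^2 - 4*(-11)^1 - 9 = (-968) + (44) + (-9) = -933; answer -933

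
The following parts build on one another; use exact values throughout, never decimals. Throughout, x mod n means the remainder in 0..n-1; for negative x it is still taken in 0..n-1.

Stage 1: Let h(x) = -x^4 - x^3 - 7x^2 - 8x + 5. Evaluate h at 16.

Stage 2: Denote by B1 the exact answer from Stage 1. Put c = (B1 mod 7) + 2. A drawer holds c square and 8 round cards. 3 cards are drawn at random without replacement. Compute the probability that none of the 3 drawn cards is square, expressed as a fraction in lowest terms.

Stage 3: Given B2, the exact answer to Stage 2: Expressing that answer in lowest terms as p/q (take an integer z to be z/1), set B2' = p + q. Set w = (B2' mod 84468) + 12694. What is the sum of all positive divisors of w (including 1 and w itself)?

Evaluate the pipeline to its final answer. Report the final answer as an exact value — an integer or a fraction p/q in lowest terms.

25788

Stage 1: -1*(16)^4 - 1*(16)^3 - 7*(16)^2 - 8*(16)^1 + 5 = (-65536) + (-4096) + (-1792) + (-128) + (5) = -71547; answer -71547
Stage 2: B1 = -71547; c = 2; total draws C(10,3) = 120; favorable C(8,3) = 56; P = 7/15; answer 7/15
Stage 3: B2 = 7/15; threaded value p + q = 22; w = 12716; 12716 = 2^2 * 11 * 17^2; sigma = (1 + 2 + 4) * (1 + 11) * (1 + 17 + 289) = 7 * 12 * 307 = 25788; answer 25788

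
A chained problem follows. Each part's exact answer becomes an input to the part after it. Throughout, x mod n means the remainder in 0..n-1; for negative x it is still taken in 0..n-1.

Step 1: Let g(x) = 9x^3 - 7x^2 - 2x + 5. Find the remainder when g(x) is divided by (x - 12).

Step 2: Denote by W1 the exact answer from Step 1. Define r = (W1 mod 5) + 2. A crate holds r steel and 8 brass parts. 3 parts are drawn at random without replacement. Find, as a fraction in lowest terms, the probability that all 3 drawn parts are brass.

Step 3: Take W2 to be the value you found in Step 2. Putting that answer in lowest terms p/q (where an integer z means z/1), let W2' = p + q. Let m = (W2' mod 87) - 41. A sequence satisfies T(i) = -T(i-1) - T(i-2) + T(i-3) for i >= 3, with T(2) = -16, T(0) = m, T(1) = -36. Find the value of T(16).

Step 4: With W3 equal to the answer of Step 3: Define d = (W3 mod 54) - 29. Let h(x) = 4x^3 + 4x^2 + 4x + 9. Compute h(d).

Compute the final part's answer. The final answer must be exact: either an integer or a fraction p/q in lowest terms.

Step 1: remainder = value at the root: 9*(12)^3 - 7*(12)^2 - 2*(12)^1 + 5 = (15552) + (-1008) + (-24) + (5) = 14525; answer 14525
Step 2: W1 = 14525; r = 2; total draws C(10,3) = 120; favorable C(8,3) = 56; P = 7/15; answer 7/15
Step 3: W2 = 7/15; threaded value p + q = 22; m = -19; T(3) = -1*(-16) - 1*(-36) + 1*(-19) = 33; iterating: T(3)=33, T(4)=-53, T(5)=4, T(6)=82, T(7)=-139, T(8)=61, T(9)=160, T(10)=-360, T(11)=261, T(12)=259, T(13)=-880, T(14)=882, T(15)=257, T(16)=-2019; answer -2019
Step 4: W3 = -2019; d = 4; 4*(4)^3 + 4*(4)^2 + 4*(4)^1 + 9 = (256) + (64) + (16) + (9) = 345; answer 345

345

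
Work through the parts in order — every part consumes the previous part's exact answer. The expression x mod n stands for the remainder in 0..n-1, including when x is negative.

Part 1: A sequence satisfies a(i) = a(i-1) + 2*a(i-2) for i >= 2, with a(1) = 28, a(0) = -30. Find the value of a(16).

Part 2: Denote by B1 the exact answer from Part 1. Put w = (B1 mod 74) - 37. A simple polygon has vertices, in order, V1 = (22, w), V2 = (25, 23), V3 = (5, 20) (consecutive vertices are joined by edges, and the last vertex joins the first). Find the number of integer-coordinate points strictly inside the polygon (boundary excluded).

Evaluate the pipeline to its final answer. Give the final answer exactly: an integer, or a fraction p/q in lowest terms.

Part 1: a(2) = 1*(28) + 2*(-30) = -32; iterating: a(2)=-32, a(3)=24, a(4)=-40, a(5)=8, a(6)=-72, a(7)=-56, a(8)=-200, a(9)=-312, a(10)=-712, a(11)=-1336, a(12)=-2760, a(13)=-5432, a(14)=-10952, a(15)=-21816, a(16)=-43720; answer -43720
Part 2: B1 = -43720; w = -23; cross terms: (22*23 - 25*-23)=1081, (25*20 - 5*23)=385, (5*-23 - 22*20)=-555; twice the area = |911| = 911; area = 911/2; boundary points = 1 + 1 + 1 = 3; strictly interior points = area - boundary/2 + 1 = 455; answer 455

455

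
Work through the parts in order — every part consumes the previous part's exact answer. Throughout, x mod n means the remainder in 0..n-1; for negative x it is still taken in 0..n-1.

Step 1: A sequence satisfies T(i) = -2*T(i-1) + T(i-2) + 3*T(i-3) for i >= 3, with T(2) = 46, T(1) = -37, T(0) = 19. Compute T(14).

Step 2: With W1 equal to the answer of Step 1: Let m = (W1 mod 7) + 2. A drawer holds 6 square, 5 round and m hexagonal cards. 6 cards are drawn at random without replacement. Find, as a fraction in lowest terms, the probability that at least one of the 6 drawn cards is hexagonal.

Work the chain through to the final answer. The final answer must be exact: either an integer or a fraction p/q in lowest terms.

Step 1: T(3) = -2*(46) + 1*(-37) + 3*(19) = -72; iterating: T(3)=-72, T(4)=79, T(5)=-92, T(6)=47, T(7)=51, T(8)=-331, T(9)=854, T(10)=-1886, T(11)=3633, T(12)=-6590, T(13)=11155, T(14)=-18001; answer -18001
Step 2: W1 = -18001; m = 5; total draws C(16,6) = 8008; complement C(11,6) = 462; favorable 8008 - 462 = 7546; P = 49/52; answer 49/52

49/52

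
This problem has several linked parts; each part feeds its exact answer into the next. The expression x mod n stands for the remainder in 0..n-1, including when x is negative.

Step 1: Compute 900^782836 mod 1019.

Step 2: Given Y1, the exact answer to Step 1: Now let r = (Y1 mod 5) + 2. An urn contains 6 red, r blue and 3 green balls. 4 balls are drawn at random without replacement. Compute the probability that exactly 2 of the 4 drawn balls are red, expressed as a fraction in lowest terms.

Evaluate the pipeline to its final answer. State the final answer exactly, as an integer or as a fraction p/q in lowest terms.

5/11

Step 1: squarings mod 1019: 900^1=900, 900^2=914, 900^4=835, 900^8=229, 900^16=472, 900^32=642, 900^64=488, 900^128=717, 900^256=513, 900^512=267, 900^1024=978, 900^2048=662, 900^4096=74, 900^8192=381, 900^16384=463, 900^32768=379, 900^65536=981, 900^131072=425, 900^262144=262, 900^524288=371; 900^782836 = 900^4 * 900^16 * 900^32 * 900^64 * 900^128 * 900^256 * 900^4096 * 900^8192 * 900^16384 * 900^32768 * 900^65536 * 900^131072 * 900^524288 = 845 (mod 1019); answer 845
Step 2: Y1 = 845; r = 2; total draws C(11,4) = 330; favorable C(6,2)*C(5,2) = 150; P = 5/11; answer 5/11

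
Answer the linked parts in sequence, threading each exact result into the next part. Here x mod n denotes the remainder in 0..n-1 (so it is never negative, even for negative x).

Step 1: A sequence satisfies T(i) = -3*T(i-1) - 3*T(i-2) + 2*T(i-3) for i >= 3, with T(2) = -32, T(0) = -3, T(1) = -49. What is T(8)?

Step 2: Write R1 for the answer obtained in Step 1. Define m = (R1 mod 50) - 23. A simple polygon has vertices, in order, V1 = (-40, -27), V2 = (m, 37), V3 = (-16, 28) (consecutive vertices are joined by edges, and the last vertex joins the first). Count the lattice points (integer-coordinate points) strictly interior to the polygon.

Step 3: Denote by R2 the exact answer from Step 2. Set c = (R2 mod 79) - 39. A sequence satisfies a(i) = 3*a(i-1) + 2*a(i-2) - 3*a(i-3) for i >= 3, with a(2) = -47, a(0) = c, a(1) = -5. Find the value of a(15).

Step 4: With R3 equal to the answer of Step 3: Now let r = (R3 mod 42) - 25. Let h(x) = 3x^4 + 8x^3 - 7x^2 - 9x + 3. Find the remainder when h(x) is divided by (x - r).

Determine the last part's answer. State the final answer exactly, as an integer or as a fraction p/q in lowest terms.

-23

Step 1: T(3) = -3*(-32) - 3*(-49) + 2*(-3) = 237; iterating: T(3)=237, T(4)=-713, T(5)=1364, T(6)=-1479, T(7)=-1081, T(8)=10408; answer 10408
Step 2: R1 = 10408; m = -15; cross terms: (-40*37 - -15*-27)=-1885, (-15*28 - -16*37)=172, (-16*-27 - -40*28)=1552; twice the area = |-161| = 161; area = 161/2; boundary points = 1 + 1 + 1 = 3; strictly interior points = area - boundary/2 + 1 = 80; answer 80
Step 3: R2 = 80; c = -38; a(3) = 3*(-47) + 2*(-5) - 3*(-38) = -37; iterating: a(3)=-37, a(4)=-190, a(5)=-503, a(6)=-1778, a(7)=-5770, a(8)=-19357, a(9)=-64277, a(10)=-214235, a(11)=-713188, a(12)=-2375203, a(13)=-7909280, a(14)=-26338682, a(15)=-87708997; answer -87708997
Step 4: R3 = -87708997; r = -2; remainder = value at the root: 3*(-2)^4 + 8*(-2)^3 - 7*(-2)^2 - 9*(-2)^1 + 3 = (48) + (-64) + (-28) + (18) + (3) = -23; answer -23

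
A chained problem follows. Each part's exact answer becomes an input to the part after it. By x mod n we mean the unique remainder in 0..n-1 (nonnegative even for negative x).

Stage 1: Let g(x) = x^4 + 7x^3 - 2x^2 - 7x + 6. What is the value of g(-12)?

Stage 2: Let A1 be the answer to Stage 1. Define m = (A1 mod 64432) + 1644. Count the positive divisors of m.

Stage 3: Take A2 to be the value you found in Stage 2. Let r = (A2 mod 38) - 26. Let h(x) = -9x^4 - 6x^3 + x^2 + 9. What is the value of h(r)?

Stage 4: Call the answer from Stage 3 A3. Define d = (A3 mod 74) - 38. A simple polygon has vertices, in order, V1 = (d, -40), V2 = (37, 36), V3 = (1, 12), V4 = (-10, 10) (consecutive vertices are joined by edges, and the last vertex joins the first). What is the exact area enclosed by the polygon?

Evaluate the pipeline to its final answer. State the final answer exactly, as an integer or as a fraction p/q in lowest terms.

Stage 1: 1*(-12)^4 + 7*(-12)^3 - 2*(-12)^2 - 7*(-12)^1 + 6 = (20736) + (-12096) + (-288) + (84) + (6) = 8442; answer 8442
Stage 2: A1 = 8442; m = 10086; 10086 = 2 * 3 * 41^2; number of divisors = (1+1) * (1+1) * (2+1) = 12; answer 12
Stage 3: A2 = 12; r = -14; -9*(-14)^4 - 6*(-14)^3 + 1*(-14)^2 + 9 = (-345744) + (16464) + (196) + (9) = -329075; answer -329075
Stage 4: A3 = -329075; d = -35; cross terms: (-35*36 - 37*-40)=220, (37*12 - 1*36)=408, (1*10 - -10*12)=130, (-10*-40 - -35*10)=750; twice the area = |1508| = 1508; area = 754; answer 754

754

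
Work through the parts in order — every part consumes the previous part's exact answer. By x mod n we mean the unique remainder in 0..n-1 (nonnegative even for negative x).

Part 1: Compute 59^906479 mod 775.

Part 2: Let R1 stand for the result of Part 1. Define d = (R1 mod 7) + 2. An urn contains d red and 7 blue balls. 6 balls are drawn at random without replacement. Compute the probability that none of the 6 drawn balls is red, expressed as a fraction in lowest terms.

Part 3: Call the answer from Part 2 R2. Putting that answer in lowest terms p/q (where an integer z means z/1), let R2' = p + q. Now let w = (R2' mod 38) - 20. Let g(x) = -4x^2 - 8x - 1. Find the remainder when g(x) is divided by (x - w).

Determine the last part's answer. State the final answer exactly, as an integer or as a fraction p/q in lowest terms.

Part 1: squarings mod 775: 59^1=59, 59^2=381, 59^4=236, 59^8=671, 59^16=741, 59^32=381, 59^64=236, 59^128=671, 59^256=741, 59^512=381, 59^1024=236, 59^2048=671, 59^4096=741, 59^8192=381, 59^16384=236, 59^32768=671, 59^65536=741, 59^131072=381, 59^262144=236, 59^524288=671; 59^906479 = 59^1 * 59^2 * 59^4 * 59^8 * 59^32 * 59^64 * 59^128 * 59^1024 * 59^4096 * 59^16384 * 59^32768 * 59^65536 * 59^262144 * 59^524288 = 289 (mod 775); answer 289
Part 2: R1 = 289; d = 4; total draws C(11,6) = 462; favorable C(7,6) = 7; P = 1/66; answer 1/66
Part 3: R2 = 1/66; threaded value p + q = 67; w = 9; remainder = value at the root: -4*(9)^2 - 8*(9)^1 - 1 = (-324) + (-72) + (-1) = -397; answer -397

-397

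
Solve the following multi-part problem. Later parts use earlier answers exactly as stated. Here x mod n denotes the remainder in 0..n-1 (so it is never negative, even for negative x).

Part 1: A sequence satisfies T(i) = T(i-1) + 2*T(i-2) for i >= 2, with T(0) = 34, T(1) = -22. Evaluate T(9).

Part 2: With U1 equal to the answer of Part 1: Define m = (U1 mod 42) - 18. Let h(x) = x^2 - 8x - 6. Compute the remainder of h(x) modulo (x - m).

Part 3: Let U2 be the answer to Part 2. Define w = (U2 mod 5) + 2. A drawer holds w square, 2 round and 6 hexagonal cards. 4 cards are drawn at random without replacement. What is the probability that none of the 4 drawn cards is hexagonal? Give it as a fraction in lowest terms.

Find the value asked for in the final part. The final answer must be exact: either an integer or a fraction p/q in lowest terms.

7/143

Part 1: T(2) = 1*(-22) + 2*(34) = 46; iterating: T(2)=46, T(3)=2, T(4)=94, T(5)=98, T(6)=286, T(7)=482, T(8)=1054, T(9)=2018; answer 2018
Part 2: U1 = 2018; m = -16; remainder = value at the root: 1*(-16)^2 - 8*(-16)^1 - 6 = (256) + (128) + (-6) = 378; answer 378
Part 3: U2 = 378; w = 5; total draws C(13,4) = 715; favorable C(7,4) = 35; P = 7/143; answer 7/143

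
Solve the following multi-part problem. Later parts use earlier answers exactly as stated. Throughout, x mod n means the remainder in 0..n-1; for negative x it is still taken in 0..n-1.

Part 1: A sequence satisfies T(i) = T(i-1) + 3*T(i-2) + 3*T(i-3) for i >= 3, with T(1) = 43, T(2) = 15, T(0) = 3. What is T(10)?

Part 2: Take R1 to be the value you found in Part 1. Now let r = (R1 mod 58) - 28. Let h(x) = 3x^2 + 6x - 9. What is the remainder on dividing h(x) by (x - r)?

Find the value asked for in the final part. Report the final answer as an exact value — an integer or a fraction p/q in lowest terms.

960

Part 1: T(3) = 1*(15) + 3*(43) + 3*(3) = 153; iterating: T(3)=153, T(4)=327, T(5)=831, T(6)=2271, T(7)=5745, T(8)=15051, T(9)=39099, T(10)=101487; answer 101487
Part 2: R1 = 101487; r = 17; remainder = value at the root: 3*(17)^2 + 6*(17)^1 - 9 = (867) + (102) + (-9) = 960; answer 960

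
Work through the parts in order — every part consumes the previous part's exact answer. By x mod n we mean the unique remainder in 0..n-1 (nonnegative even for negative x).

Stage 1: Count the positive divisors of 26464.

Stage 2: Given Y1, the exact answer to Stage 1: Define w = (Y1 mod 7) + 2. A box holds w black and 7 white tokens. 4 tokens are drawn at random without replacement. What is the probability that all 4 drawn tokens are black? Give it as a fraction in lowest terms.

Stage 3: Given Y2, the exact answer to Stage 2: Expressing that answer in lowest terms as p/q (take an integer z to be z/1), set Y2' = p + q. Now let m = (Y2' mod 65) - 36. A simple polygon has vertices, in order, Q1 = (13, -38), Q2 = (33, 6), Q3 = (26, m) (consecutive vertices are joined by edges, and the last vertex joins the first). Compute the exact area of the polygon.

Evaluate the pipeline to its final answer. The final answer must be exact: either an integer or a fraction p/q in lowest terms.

Stage 1: 26464 = 2^5 * 827; number of divisors = (5+1) * (1+1) = 12; answer 12
Stage 2: Y1 = 12; w = 7; total draws C(14,4) = 1001; favorable C(7,4) = 35; P = 5/143; answer 5/143
Stage 3: Y2 = 5/143; threaded value p + q = 148; m = -18; cross terms: (13*6 - 33*-38)=1332, (33*-18 - 26*6)=-750, (26*-38 - 13*-18)=-754; twice the area = |-172| = 172; area = 86; answer 86

86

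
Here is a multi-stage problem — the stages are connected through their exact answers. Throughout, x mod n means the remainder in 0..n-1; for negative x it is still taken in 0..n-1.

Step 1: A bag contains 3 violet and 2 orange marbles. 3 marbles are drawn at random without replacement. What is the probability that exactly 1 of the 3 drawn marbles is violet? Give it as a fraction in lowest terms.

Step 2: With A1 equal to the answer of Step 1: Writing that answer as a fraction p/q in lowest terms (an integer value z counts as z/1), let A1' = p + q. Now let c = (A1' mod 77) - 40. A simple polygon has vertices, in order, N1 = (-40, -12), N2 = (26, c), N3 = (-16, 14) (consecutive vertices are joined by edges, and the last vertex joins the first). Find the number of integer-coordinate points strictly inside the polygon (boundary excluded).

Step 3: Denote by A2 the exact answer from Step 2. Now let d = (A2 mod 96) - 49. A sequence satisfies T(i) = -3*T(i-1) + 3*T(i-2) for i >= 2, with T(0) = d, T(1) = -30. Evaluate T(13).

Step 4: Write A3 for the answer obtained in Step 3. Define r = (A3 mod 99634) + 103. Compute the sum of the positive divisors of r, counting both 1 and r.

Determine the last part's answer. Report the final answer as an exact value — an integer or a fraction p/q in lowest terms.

Step 1: total draws C(5,3) = 10; favorable C(3,1)*C(2,2) = 3; P = 3/10; answer 3/10
Step 2: A1 = 3/10; threaded value p + q = 13; c = -27; cross terms: (-40*-27 - 26*-12)=1392, (26*14 - -16*-27)=-68, (-16*-12 - -40*14)=752; twice the area = |2076| = 2076; area = 1038; boundary points = 3 + 1 + 2 = 6; strictly interior points = area - boundary/2 + 1 = 1036; answer 1036
Step 3: A2 = 1036; d = 27; T(2) = -3*(-30) + 3*(27) = 171; iterating: T(2)=171, T(3)=-603, T(4)=2322, T(5)=-8775, T(6)=33291, T(7)=-126198, T(8)=478467, T(9)=-1813995, T(10)=6877386, T(11)=-26074143, T(12)=98854587, T(13)=-374786190; answer -374786190
Step 4: A3 = -374786190; r = 37021; 37021 is prime, so its only divisors are 1 and 37021; sigma = 1 + 37021 = 37022; answer 37022

37022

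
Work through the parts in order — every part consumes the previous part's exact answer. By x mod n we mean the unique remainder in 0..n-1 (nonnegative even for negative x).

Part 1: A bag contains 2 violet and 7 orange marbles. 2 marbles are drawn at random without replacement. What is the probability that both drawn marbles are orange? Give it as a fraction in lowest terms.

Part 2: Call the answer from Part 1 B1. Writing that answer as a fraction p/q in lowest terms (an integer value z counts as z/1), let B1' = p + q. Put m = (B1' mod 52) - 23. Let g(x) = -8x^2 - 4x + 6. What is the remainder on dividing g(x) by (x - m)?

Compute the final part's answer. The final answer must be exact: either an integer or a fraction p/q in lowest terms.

Part 1: total draws C(9,2) = 36; favorable C(7,2) = 21; P = 7/12; answer 7/12
Part 2: B1 = 7/12; threaded value p + q = 19; m = -4; remainder = value at the root: -8*(-4)^2 - 4*(-4)^1 + 6 = (-128) + (16) + (6) = -106; answer -106

-106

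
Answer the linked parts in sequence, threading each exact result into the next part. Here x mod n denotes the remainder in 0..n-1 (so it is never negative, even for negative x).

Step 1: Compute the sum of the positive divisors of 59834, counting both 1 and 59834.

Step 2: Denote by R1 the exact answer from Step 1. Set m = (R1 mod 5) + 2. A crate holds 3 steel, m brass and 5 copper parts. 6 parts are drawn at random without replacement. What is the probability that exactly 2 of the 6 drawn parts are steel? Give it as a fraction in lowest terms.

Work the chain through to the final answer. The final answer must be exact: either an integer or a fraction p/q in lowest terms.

Step 1: 59834 = 2 * 29917; sigma = (1 + 2) * (1 + 29917) = 3 * 29918 = 89754; answer 89754
Step 2: R1 = 89754; m = 6; total draws C(14,6) = 3003; favorable C(3,2)*C(11,4) = 990; P = 30/91; answer 30/91

30/91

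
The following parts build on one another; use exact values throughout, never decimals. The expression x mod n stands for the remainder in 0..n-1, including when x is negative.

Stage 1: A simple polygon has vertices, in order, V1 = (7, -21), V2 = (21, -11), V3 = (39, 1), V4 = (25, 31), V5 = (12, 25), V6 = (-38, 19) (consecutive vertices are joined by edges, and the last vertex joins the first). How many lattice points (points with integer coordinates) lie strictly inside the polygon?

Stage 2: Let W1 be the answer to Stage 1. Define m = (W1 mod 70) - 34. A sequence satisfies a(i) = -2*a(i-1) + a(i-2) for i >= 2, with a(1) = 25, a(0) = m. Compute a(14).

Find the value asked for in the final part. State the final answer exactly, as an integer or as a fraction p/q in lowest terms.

Stage 1: cross terms: (7*-11 - 21*-21)=364, (21*1 - 39*-11)=450, (39*31 - 25*1)=1184, (25*25 - 12*31)=253, (12*19 - -38*25)=1178, (-38*-21 - 7*19)=665; twice the area = |4094| = 4094; area = 2047; boundary points = 2 + 6 + 2 + 1 + 2 + 5 = 18; strictly interior points = area - boundary/2 + 1 = 2039; answer 2039
Stage 2: W1 = 2039; m = -25; a(2) = -2*(25) + 1*(-25) = -75; iterating: a(2)=-75, a(3)=175, a(4)=-425, a(5)=1025, a(6)=-2475, a(7)=5975, a(8)=-14425, a(9)=34825, a(10)=-84075, a(11)=202975, a(12)=-490025, a(13)=1183025, a(14)=-2856075; answer -2856075

-2856075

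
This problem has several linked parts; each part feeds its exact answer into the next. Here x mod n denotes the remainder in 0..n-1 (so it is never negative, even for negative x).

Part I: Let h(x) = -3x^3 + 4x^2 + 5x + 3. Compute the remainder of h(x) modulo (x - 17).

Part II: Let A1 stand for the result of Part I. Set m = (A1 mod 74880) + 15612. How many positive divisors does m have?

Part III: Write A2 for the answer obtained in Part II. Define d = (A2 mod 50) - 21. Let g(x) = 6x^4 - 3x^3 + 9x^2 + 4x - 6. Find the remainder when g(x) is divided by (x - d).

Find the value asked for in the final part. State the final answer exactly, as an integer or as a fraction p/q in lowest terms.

518392

Part I: remainder = value at the root: -3*(17)^3 + 4*(17)^2 + 5*(17)^1 + 3 = (-14739) + (1156) + (85) + (3) = -13495; answer -13495
Part II: A1 = -13495; m = 76997; 76997 = 37 * 2081; number of divisors = (1+1) * (1+1) = 4; answer 4
Part III: A2 = 4; d = -17; remainder = value at the root: 6*(-17)^4 - 3*(-17)^3 + 9*(-17)^2 + 4*(-17)^1 - 6 = (501126) + (14739) + (2601) + (-68) + (-6) = 518392; answer 518392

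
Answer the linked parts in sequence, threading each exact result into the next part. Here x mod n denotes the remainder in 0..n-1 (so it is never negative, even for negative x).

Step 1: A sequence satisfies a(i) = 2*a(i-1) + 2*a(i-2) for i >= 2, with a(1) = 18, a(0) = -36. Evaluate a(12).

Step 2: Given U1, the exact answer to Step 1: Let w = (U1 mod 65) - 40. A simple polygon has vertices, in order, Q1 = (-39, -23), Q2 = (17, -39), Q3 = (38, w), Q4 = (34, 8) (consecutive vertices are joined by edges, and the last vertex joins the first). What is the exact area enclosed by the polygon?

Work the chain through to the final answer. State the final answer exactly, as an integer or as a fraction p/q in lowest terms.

Step 1: a(2) = 2*(18) + 2*(-36) = -36; iterating: a(2)=-36, a(3)=-36, a(4)=-144, a(5)=-360, a(6)=-1008, a(7)=-2736, a(8)=-7488, a(9)=-20448, a(10)=-55872, a(11)=-152640, a(12)=-417024; answer -417024
Step 2: U1 = -417024; w = -24; cross terms: (-39*-39 - 17*-23)=1912, (17*-24 - 38*-39)=1074, (38*8 - 34*-24)=1120, (34*-23 - -39*8)=-470; twice the area = |3636| = 3636; area = 1818; answer 1818

1818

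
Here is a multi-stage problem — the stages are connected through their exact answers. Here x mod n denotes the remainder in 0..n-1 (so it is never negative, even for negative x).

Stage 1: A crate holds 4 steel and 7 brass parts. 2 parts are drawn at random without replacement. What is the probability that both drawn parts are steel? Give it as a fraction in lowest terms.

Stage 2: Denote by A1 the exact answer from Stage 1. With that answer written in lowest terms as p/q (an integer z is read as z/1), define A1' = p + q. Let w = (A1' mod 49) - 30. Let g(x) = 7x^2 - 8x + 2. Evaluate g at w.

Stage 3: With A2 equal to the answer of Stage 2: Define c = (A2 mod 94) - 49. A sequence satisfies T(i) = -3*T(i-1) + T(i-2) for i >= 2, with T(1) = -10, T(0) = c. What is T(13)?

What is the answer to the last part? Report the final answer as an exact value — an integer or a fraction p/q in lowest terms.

-22442410

Stage 1: total draws C(11,2) = 55; favorable C(4,2) = 6; P = 6/55; answer 6/55
Stage 2: A1 = 6/55; threaded value p + q = 61; w = -18; 7*(-18)^2 - 8*(-18)^1 + 2 = (2268) + (144) + (2) = 2414; answer 2414
Stage 3: A2 = 2414; c = 15; T(2) = -3*(-10) + 1*(15) = 45; iterating: T(2)=45, T(3)=-145, T(4)=480, T(5)=-1585, T(6)=5235, T(7)=-17290, T(8)=57105, T(9)=-188605, T(10)=622920, T(11)=-2057365, T(12)=6795015, T(13)=-22442410; answer -22442410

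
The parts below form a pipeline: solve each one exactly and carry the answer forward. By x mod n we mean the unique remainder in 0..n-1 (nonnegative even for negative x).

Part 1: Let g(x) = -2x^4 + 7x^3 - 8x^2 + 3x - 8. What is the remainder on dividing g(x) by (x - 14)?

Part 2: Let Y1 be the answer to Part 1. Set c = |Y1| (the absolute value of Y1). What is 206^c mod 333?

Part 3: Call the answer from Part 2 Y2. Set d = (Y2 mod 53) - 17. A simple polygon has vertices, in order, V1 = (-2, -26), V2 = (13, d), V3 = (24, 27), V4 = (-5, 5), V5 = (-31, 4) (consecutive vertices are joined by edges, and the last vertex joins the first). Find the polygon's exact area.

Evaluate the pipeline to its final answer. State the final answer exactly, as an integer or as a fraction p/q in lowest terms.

Part 1: remainder = value at the root: -2*(14)^4 + 7*(14)^3 - 8*(14)^2 + 3*(14)^1 - 8 = (-76832) + (19208) + (-1568) + (42) + (-8) = -59158; answer -59158
Part 2: Y1 = -59158; c = 59158; squarings mod 333: 206^1=206, 206^2=145, 206^4=46, 206^8=118, 206^16=271, 206^32=181, 206^64=127, 206^128=145, 206^256=46, 206^512=118, 206^1024=271, 206^2048=181, 206^4096=127, 206^8192=145, 206^16384=46, 206^32768=118; 206^59158 = 206^2 * 206^4 * 206^16 * 206^256 * 206^512 * 206^1024 * 206^8192 * 206^16384 * 206^32768 = 127 (mod 333); answer 127
Part 3: Y2 = 127; d = 4; cross terms: (-2*4 - 13*-26)=330, (13*27 - 24*4)=255, (24*5 - -5*27)=255, (-5*4 - -31*5)=135, (-31*-26 - -2*4)=814; twice the area = |1789| = 1789; area = 1789/2; answer 1789/2

1789/2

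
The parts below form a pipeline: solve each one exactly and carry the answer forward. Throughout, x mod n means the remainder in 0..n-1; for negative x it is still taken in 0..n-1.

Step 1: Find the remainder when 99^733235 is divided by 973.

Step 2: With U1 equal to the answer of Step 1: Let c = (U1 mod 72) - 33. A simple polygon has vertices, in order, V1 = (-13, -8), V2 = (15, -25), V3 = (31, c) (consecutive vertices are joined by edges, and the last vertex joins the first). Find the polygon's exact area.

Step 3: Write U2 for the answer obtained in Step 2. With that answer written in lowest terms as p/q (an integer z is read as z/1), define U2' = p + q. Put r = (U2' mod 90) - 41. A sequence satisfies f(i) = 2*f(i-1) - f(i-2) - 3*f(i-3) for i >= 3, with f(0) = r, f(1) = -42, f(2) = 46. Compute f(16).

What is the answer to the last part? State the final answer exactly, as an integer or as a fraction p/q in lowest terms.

Step 1: squarings mod 973: 99^1=99, 99^2=71, 99^4=176, 99^8=813, 99^16=302, 99^32=715, 99^64=400, 99^128=428, 99^256=260, 99^512=463, 99^1024=309, 99^2048=127, 99^4096=561, 99^8192=442, 99^16384=764, 99^32768=869, 99^65536=113, 99^131072=120, 99^262144=778, 99^524288=78; 99^733235 = 99^1 * 99^2 * 99^16 * 99^32 * 99^4096 * 99^8192 * 99^65536 * 99^131072 * 99^524288 = 120 (mod 973); answer 120
Step 2: U1 = 120; c = 15; cross terms: (-13*-25 - 15*-8)=445, (15*15 - 31*-25)=1000, (31*-8 - -13*15)=-53; twice the area = |1392| = 1392; area = 696; answer 696
Step 3: U2 = 696; threaded value p + q = 697; r = 26; f(3) = 2*(46) - 1*(-42) - 3*(26) = 56; iterating: f(3)=56, f(4)=192, f(5)=190, f(6)=20, f(7)=-726, f(8)=-2042, f(9)=-3418, f(10)=-2616, f(11)=4312, f(12)=21494, f(13)=46524, f(14)=58618, f(15)=6230, f(16)=-185730; answer -185730

-185730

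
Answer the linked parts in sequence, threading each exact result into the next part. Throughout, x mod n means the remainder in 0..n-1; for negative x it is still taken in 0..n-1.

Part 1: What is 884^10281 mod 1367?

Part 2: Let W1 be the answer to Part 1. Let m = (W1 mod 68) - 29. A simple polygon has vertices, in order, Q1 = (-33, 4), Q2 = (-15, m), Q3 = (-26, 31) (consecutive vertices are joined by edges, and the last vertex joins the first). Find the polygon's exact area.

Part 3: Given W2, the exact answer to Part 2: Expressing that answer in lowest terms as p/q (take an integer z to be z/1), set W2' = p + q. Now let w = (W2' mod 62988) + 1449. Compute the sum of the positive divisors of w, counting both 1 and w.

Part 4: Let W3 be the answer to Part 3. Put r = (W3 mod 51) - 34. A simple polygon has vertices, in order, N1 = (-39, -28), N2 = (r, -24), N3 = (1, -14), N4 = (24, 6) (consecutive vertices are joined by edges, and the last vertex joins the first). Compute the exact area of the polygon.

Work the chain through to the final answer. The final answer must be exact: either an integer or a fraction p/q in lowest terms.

404

Part 1: squarings mod 1367: 884^1=884, 884^2=899, 884^4=304, 884^8=827, 884^16=429, 884^32=863, 884^64=1121, 884^128=368, 884^256=91, 884^512=79, 884^1024=773, 884^2048=150, 884^4096=628, 884^8192=688; 884^10281 = 884^1 * 884^8 * 884^32 * 884^2048 * 884^8192 = 1255 (mod 1367); answer 1255
Part 2: W1 = 1255; m = 2; cross terms: (-33*2 - -15*4)=-6, (-15*31 - -26*2)=-413, (-26*4 - -33*31)=919; twice the area = |500| = 500; area = 250; answer 250
Part 3: W2 = 250; threaded value p + q = 251; w = 1700; 1700 = 2^2 * 5^2 * 17; sigma = (1 + 2 + 4) * (1 + 5 + 25) * (1 + 17) = 7 * 31 * 18 = 3906; answer 3906
Part 4: W3 = 3906; r = -4; cross terms: (-39*-24 - -4*-28)=824, (-4*-14 - 1*-24)=80, (1*6 - 24*-14)=342, (24*-28 - -39*6)=-438; twice the area = |808| = 808; area = 404; answer 404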